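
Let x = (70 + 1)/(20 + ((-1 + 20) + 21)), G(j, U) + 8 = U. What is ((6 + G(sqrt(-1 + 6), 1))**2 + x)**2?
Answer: 17161/3600 ≈ 4.7669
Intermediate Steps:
G(j, U) = -8 + U
x = 71/60 (x = 71/(20 + (19 + 21)) = 71/(20 + 40) = 71/60 ≈ 1.1833)
((6 + G(sqrt(-1 + 6), 1))**2 + x)**2 = ((6 + (-8 + 1))**2 + 71/60)**2 = ((6 - 7)**2 + 71/60)**2 = ((-1)**2 + 71/60)**2 = (1 + 71/60)**2 = (131/60)**2 = 17161/3600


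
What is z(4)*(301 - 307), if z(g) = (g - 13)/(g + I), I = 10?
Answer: 27/7 ≈ 3.8571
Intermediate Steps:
z(g) = (-13 + g)/(10 + g) (z(g) = (g - 13)/(g + 10) = (-13 + g)/(10 + g))
z(4)*(301 - 307) = ((-13 + 4)/(10 + 4))*(301 - 307) = (-9/14)*(-6) = ((1/14)*(-9))*(-6) = -9/14*(-6) = 27/7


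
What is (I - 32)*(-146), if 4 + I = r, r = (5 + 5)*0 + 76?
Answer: -5840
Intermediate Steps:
r = 76 (r = 10*0 + 76 = 0 + 76 = 76)
I = 72 (I = -4 + 76 = 72)
(I - 32)*(-146) = (72 - 32)*(-146) = 40*(-146) = -5840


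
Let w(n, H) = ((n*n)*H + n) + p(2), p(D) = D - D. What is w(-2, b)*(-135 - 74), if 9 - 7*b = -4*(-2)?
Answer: 2090/7 ≈ 298.57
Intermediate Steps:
p(D) = 0
b = ⅐ (b = 9/7 - (-4)*(-2)/7 = 9/7 - ⅐*8 = 9/7 - 8/7 = ⅐ ≈ 0.14286)
w(n, H) = n + H*n² (w(n, H) = ((n*n)*H + n) + 0 = (n²*H + n) + 0 = (H*n² + n) + 0 = (n + H*n²) + 0 = n + H*n²)
w(-2, b)*(-135 - 74) = (-2*(1 + (⅐)*(-2)))*(-135 - 74) = -2*(1 - 2/7)*(-209) = -2*5/7*(-209) = -10/7*(-209) = 2090/7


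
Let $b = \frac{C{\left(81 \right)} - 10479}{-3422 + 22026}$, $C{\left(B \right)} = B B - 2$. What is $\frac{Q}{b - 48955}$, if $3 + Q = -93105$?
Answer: $\frac{144348436}{75896895} \approx 1.9019$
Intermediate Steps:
$C{\left(B \right)} = -2 + B^{2}$ ($C{\left(B \right)} = B^{2} - 2 = -2 + B^{2}$)
$Q = -93108$ ($Q = -3 - 93105 = -93108$)
$b = - \frac{980}{4651}$ ($b = \frac{\left(-2 + 81^{2}\right) - 10479}{-3422 + 22026} = \frac{\left(-2 + 6561\right) - 10479}{18604} = \left(6559 - 10479\right) \frac{1}{18604} = \left(-3920\right) \frac{1}{18604} = - \frac{980}{4651} \approx -0.21071$)
$\frac{Q}{b - 48955} = - \frac{93108}{- \frac{980}{4651} - 48955} = - \frac{93108}{- \frac{227690685}{4651}} = \left(-93108\right) \left(- \frac{4651}{227690685}\right) = \frac{144348436}{75896895}$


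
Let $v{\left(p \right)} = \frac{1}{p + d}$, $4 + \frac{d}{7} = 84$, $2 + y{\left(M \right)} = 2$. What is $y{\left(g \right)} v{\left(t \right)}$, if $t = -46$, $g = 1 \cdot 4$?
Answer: $0$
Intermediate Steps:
$g = 4$
$y{\left(M \right)} = 0$ ($y{\left(M \right)} = -2 + 2 = 0$)
$d = 560$ ($d = -28 + 7 \cdot 84 = -28 + 588 = 560$)
$v{\left(p \right)} = \frac{1}{560 + p}$ ($v{\left(p \right)} = \frac{1}{p + 560} = \frac{1}{560 + p}$)
$y{\left(g \right)} v{\left(t \right)} = \frac{0}{560 - 46} = \frac{0}{514} = 0 \cdot \frac{1}{514} = 0$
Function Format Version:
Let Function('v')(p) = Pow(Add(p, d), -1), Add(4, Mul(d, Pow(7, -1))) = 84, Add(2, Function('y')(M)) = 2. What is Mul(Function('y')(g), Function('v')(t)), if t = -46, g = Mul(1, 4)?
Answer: 0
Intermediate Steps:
g = 4
Function('y')(M) = 0 (Function('y')(M) = Add(-2, 2) = 0)
d = 560 (d = Add(-28, Mul(7, 84)) = Add(-28, 588) = 560)
Function('v')(p) = Pow(Add(560, p), -1) (Function('v')(p) = Pow(Add(p, 560), -1) = Pow(Add(560, p), -1))
Mul(Function('y')(g), Function('v')(t)) = Mul(0, Pow(Add(560, -46), -1)) = Mul(0, Pow(514, -1)) = Mul(0, Rational(1, 514)) = 0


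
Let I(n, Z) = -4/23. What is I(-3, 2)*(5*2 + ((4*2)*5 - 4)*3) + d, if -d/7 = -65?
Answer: 9993/23 ≈ 434.48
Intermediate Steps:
d = 455 (d = -7*(-65) = 455)
I(n, Z) = -4/23 (I(n, Z) = -4*1/23 = -4/23)
I(-3, 2)*(5*2 + ((4*2)*5 - 4)*3) + d = -4*(5*2 + ((4*2)*5 - 4)*3)/23 + 455 = -4*(10 + (8*5 - 4)*3)/23 + 455 = -4*(10 + (40 - 4)*3)/23 + 455 = -4*(10 + 36*3)/23 + 455 = -4*(10 + 108)/23 + 455 = -4/23*118 + 455 = -472/23 + 455 = 9993/23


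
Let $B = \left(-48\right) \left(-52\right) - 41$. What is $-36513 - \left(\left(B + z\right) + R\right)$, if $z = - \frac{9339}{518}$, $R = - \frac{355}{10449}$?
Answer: $- \frac{210819728275}{5412582} \approx -38950.0$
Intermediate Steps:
$B = 2455$ ($B = 2496 - 41 = 2455$)
$R = - \frac{355}{10449}$ ($R = \left(-355\right) \frac{1}{10449} = - \frac{355}{10449} \approx -0.033975$)
$z = - \frac{9339}{518}$ ($z = \left(-9339\right) \frac{1}{518} = - \frac{9339}{518} \approx -18.029$)
$-36513 - \left(\left(B + z\right) + R\right) = -36513 - \left(\left(2455 - \frac{9339}{518}\right) - \frac{355}{10449}\right) = -36513 - \left(\frac{1262351}{518} - \frac{355}{10449}\right) = -36513 - \frac{13190121709}{5412582} = - \frac{210819728275}{5412582}$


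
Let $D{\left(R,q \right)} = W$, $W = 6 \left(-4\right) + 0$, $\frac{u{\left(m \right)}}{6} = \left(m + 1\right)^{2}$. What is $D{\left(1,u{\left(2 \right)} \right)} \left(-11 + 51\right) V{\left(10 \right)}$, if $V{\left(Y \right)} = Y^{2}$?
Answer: $-96000$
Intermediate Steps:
$u{\left(m \right)} = 6 \left(1 + m\right)^{2}$ ($u{\left(m \right)} = 6 \left(m + 1\right)^{2} = 6 \left(1 + m\right)^{2}$)
$W = -24$ ($W = -24 + 0 = -24$)
$D{\left(R,q \right)} = -24$
$D{\left(1,u{\left(2 \right)} \right)} \left(-11 + 51\right) V{\left(10 \right)} = - 24 \left(-11 + 51\right) 10^{2} = \left(-24\right) 40 \cdot 100 = \left(-960\right) 100 = -96000$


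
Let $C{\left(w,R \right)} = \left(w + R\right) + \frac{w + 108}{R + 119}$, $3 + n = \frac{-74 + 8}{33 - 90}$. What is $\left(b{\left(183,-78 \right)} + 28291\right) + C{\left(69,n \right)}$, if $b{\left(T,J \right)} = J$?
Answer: $\frac{398714965}{14098} \approx 28282.0$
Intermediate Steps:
$n = - \frac{35}{19}$ ($n = -3 + \frac{-74 + 8}{33 - 90} = -3 - \frac{66}{-57} = -3 - - \frac{22}{19} = -3 + \frac{22}{19} = - \frac{35}{19} \approx -1.8421$)
$C{\left(w,R \right)} = R + w + \frac{108 + w}{119 + R}$ ($C{\left(w,R \right)} = \left(R + w\right) + \frac{108 + w}{119 + R} = R + w + \frac{108 + w}{119 + R}$)
$\left(b{\left(183,-78 \right)} + 28291\right) + C{\left(69,n \right)} = \left(-78 + 28291\right) + \frac{108 + \left(- \frac{35}{19}\right)^{2} + 119 \left(- \frac{35}{19}\right) + 120 \cdot 69 - \frac{2415}{19}}{119 - \frac{35}{19}} = 28213 + \frac{108 + \frac{1225}{361} - \frac{4165}{19} + 8280 - \frac{2415}{19}}{\frac{2226}{19}} = 28213 + \frac{19}{2226} \cdot \frac{2904273}{361} = 28213 + \frac{968091}{14098} = \frac{398714965}{14098}$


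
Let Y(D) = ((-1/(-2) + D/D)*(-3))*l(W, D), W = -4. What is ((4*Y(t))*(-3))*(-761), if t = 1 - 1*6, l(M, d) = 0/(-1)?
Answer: 0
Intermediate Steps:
l(M, d) = 0 (l(M, d) = 0*(-1) = 0)
t = -5 (t = 1 - 6 = -5)
Y(D) = 0 (Y(D) = ((-1/(-2) + D/D)*(-3))*0 = ((-1*(-½) + 1)*(-3))*0 = ((½ + 1)*(-3))*0 = ((3/2)*(-3))*0 = -9/2*0 = 0)
((4*Y(t))*(-3))*(-761) = ((4*0)*(-3))*(-761) = (0*(-3))*(-761) = 0*(-761) = 0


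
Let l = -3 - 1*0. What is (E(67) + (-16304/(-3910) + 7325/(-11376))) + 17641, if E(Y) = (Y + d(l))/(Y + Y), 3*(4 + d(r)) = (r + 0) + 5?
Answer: 26292557735699/1490085360 ≈ 17645.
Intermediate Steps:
l = -3 (l = -3 + 0 = -3)
d(r) = -7/3 + r/3 (d(r) = -4 + ((r + 0) + 5)/3 = -4 + (r + 5)/3 = -4 + (5 + r)/3 = -4 + (5/3 + r/3) = -7/3 + r/3)
E(Y) = (-10/3 + Y)/(2*Y) (E(Y) = (Y + (-7/3 + (⅓)*(-3)))/(Y + Y) = (Y + (-7/3 - 1))/((2*Y)) = (Y - 10/3)*(1/(2*Y)) = (-10/3 + Y)*(1/(2*Y)) = (-10/3 + Y)/(2*Y))
(E(67) + (-16304/(-3910) + 7325/(-11376))) + 17641 = ((⅙)*(-10 + 3*67)/67 + (-16304/(-3910) + 7325/(-11376))) + 17641 = ((⅙)*(1/67)*(-10 + 201) + (-16304*(-1/3910) + 7325*(-1/11376))) + 17641 = ((⅙)*(1/67)*191 + (8152/1955 - 7325/11376)) + 17641 = (191/402 + 78416777/22240080) + 17641 = 5961899939/1490085360 + 17641 = 26292557735699/1490085360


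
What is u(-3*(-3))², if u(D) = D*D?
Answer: 6561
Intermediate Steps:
u(D) = D²
u(-3*(-3))² = ((-3*(-3))²)² = (9²)² = 81² = 6561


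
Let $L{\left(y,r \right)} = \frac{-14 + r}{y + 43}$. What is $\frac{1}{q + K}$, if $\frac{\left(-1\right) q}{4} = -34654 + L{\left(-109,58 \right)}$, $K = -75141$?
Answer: $\frac{3}{190433} \approx 1.5754 \cdot 10^{-5}$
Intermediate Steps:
$L{\left(y,r \right)} = \frac{-14 + r}{43 + y}$
$q = \frac{415856}{3}$ ($q = - 4 \left(-34654 + \frac{-14 + 58}{43 - 109}\right) = - 4 \left(-34654 + \frac{1}{-66} \cdot 44\right) = - 4 \left(-34654 - \frac{2}{3}\right) = \left(-4\right) \left(- \frac{103964}{3}\right) = \frac{415856}{3} \approx 1.3862 \cdot 10^{5}$)
$\frac{1}{q + K} = \frac{1}{\frac{415856}{3} - 75141} = \frac{1}{\frac{190433}{3}} = \frac{3}{190433}$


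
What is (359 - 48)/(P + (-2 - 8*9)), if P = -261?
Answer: -311/335 ≈ -0.92836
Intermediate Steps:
(359 - 48)/(P + (-2 - 8*9)) = (359 - 48)/(-261 + (-2 - 8*9)) = 311/(-261 + (-2 - 72)) = 311/(-261 - 74) = 311/(-335) = 311*(-1/335) = -311/335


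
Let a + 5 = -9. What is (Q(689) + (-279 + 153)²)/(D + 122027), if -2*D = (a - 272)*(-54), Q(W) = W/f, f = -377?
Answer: 460351/3314845 ≈ 0.13888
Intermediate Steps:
a = -14 (a = -5 - 9 = -14)
Q(W) = -W/377 (Q(W) = W/(-377) = W*(-1/377) = -W/377)
D = -7722 (D = -(-14 - 272)*(-54)/2 = -(-143)*(-54) = -½*15444 = -7722)
(Q(689) + (-279 + 153)²)/(D + 122027) = (-1/377*689 + (-279 + 153)²)/(-7722 + 122027) = (-53/29 + (-126)²)/114305 = (-53/29 + 15876)*(1/114305) = (460351/29)*(1/114305) = 460351/3314845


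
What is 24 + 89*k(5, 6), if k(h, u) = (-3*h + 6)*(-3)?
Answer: 2427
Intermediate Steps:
k(h, u) = -18 + 9*h (k(h, u) = (6 - 3*h)*(-3) = -18 + 9*h)
24 + 89*k(5, 6) = 24 + 89*(-18 + 9*5) = 24 + 89*(-18 + 45) = 24 + 89*27 = 24 + 2403 = 2427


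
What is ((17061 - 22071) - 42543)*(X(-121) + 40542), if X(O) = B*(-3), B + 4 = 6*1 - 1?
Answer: -1927751067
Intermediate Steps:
B = 1 (B = -4 + (6*1 - 1) = -4 + (6 - 1) = -4 + 5 = 1)
X(O) = -3 (X(O) = 1*(-3) = -3)
((17061 - 22071) - 42543)*(X(-121) + 40542) = ((17061 - 22071) - 42543)*(-3 + 40542) = (-5010 - 42543)*40539 = -47553*40539 = -1927751067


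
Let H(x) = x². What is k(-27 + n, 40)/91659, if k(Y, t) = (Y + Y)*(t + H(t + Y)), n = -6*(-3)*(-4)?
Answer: -232386/30553 ≈ -7.6060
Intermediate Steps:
n = -72 (n = -1*(-18)*(-4) = 18*(-4) = -72)
k(Y, t) = 2*Y*(t + (Y + t)²) (k(Y, t) = (Y + Y)*(t + (t + Y)²) = (2*Y)*(t + (Y + t)²) = 2*Y*(t + (Y + t)²))
k(-27 + n, 40)/91659 = (2*(-27 - 72)*(40 + ((-27 - 72) + 40)²))/91659 = (2*(-99)*(40 + (-99 + 40)²))*(1/91659) = (2*(-99)*(40 + (-59)²))*(1/91659) = (2*(-99)*(40 + 3481))*(1/91659) = (2*(-99)*3521)*(1/91659) = -697158*1/91659 = -232386/30553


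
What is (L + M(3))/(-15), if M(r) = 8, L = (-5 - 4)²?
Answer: -89/15 ≈ -5.9333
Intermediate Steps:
L = 81 (L = (-9)² = 81)
(L + M(3))/(-15) = (81 + 8)/(-15) = -1/15*89 = -89/15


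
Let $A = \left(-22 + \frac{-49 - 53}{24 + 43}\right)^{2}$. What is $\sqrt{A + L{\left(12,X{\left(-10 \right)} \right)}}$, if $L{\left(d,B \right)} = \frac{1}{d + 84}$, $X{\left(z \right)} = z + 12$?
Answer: $\frac{7 \sqrt{29197590}}{1608} \approx 23.523$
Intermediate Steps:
$X{\left(z \right)} = 12 + z$
$L{\left(d,B \right)} = \frac{1}{84 + d}$
$A = \frac{2483776}{4489}$ ($A = \left(-22 - \frac{102}{67}\right)^{2} = \left(- \frac{1576}{67}\right)^{2} = \frac{2483776}{4489} \approx 553.3$)
$\sqrt{A + L{\left(12,X{\left(-10 \right)} \right)}} = \sqrt{\frac{2483776}{4489} + \frac{1}{84 + 12}} = \sqrt{\frac{2483776}{4489} + \frac{1}{96}} = \sqrt{\frac{238446985}{430944}} = \frac{7 \sqrt{29197590}}{1608}$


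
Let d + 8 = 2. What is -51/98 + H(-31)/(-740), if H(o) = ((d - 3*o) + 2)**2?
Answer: -406999/36260 ≈ -11.224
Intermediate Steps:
d = -6 (d = -8 + 2 = -6)
H(o) = (-4 - 3*o)**2 (H(o) = ((-6 - 3*o) + 2)**2 = (-4 - 3*o)**2)
-51/98 + H(-31)/(-740) = -51/98 + (4 + 3*(-31))**2/(-740) = -51*1/98 + (4 - 93)**2*(-1/740) = -51/98 + (-89)**2*(-1/740) = -51/98 + 7921*(-1/740) = -51/98 - 7921/740 = -406999/36260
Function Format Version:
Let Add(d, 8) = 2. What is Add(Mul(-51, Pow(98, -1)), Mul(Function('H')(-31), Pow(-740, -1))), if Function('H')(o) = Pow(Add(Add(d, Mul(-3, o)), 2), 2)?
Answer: Rational(-406999, 36260) ≈ -11.224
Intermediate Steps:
d = -6 (d = Add(-8, 2) = -6)
Function('H')(o) = Pow(Add(-4, Mul(-3, o)), 2) (Function('H')(o) = Pow(Add(Add(-6, Mul(-3, o)), 2), 2) = Pow(Add(-4, Mul(-3, o)), 2))
Add(Mul(-51, Pow(98, -1)), Mul(Function('H')(-31), Pow(-740, -1))) = Add(Mul(-51, Pow(98, -1)), Mul(Pow(Add(4, Mul(3, -31)), 2), Pow(-740, -1))) = Add(Mul(-51, Rational(1, 98)), Mul(Pow(Add(4, -93), 2), Rational(-1, 740))) = Add(Rational(-51, 98), Mul(Pow(-89, 2), Rational(-1, 740))) = Add(Rational(-51, 98), Mul(7921, Rational(-1, 740))) = Add(Rational(-51, 98), Rational(-7921, 740)) = Rational(-406999, 36260)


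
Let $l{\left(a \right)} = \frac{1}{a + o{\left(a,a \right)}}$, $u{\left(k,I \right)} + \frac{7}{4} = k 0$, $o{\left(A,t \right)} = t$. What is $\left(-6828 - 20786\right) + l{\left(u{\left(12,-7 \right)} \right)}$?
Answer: $- \frac{193300}{7} \approx -27614.0$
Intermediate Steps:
$u{\left(k,I \right)} = - \frac{7}{4}$ ($u{\left(k,I \right)} = - \frac{7}{4} + k 0 = - \frac{7}{4} + 0 = - \frac{7}{4}$)
$l{\left(a \right)} = \frac{1}{2 a}$ ($l{\left(a \right)} = \frac{1}{a + a} = \frac{1}{2 a}$)
$\left(-6828 - 20786\right) + l{\left(u{\left(12,-7 \right)} \right)} = \left(-6828 - 20786\right) + \frac{1}{2 \left(- \frac{7}{4}\right)} = -27614 + \frac{1}{2} \left(- \frac{4}{7}\right) = -27614 - \frac{2}{7} = - \frac{193300}{7}$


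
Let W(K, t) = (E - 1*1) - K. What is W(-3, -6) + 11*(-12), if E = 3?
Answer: -127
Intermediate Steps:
W(K, t) = 2 - K (W(K, t) = (3 - 1*1) - K = (3 - 1) - K = 2 - K)
W(-3, -6) + 11*(-12) = (2 - 1*(-3)) + 11*(-12) = (2 + 3) - 132 = 5 - 132 = -127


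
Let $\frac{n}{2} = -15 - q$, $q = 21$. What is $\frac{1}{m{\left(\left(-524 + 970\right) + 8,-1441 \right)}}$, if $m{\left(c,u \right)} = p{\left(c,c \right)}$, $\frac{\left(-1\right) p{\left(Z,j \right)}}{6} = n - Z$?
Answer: $\frac{1}{3156} \approx 0.00031686$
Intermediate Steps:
$n = -72$ ($n = 2 \left(-15 - 21\right) = 2 \left(-36\right) = -72$)
$p{\left(Z,j \right)} = 432 + 6 Z$ ($p{\left(Z,j \right)} = - 6 \left(-72 - Z\right) = 432 + 6 Z$)
$m{\left(c,u \right)} = 432 + 6 c$
$\frac{1}{m{\left(\left(-524 + 970\right) + 8,-1441 \right)}} = \frac{1}{432 + 6 \left(\left(-524 + 970\right) + 8\right)} = \frac{1}{432 + 6 \left(446 + 8\right)} = \frac{1}{432 + 6 \cdot 454} = \frac{1}{432 + 2724} = \frac{1}{3156}$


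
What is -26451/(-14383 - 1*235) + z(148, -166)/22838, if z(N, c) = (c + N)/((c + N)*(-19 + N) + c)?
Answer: 375742763217/207652139848 ≈ 1.8095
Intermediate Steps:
z(N, c) = (N + c)/(c + (-19 + N)*(N + c)) (z(N, c) = (N + c)/((N + c)*(-19 + N) + c) = (N + c)/((-19 + N)*(N + c) + c) = (N + c)/(c + (-19 + N)*(N + c)))
-26451/(-14383 - 1*235) + z(148, -166)/22838 = -26451/(-14383 - 1*235) + ((148 - 166)/(148**2 - 19*148 - 18*(-166) + 148*(-166)))/22838 = -26451/(-14383 - 235) + (-18/(21904 - 2812 + 2988 - 24568))*(1/22838) = -26451/(-14618) + (-18/(-2488))*(1/22838) = -26451*(-1/14618) - 1/2488*(-18)*(1/22838) = 26451/14618 + (9/1244)*(1/22838) = 26451/14618 + 9/28410472 = 375742763217/207652139848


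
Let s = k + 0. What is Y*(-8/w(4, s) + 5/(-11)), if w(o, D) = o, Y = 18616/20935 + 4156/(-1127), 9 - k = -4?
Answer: 1782691956/259531195 ≈ 6.8689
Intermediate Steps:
k = 13 (k = 9 - 1*(-4) = 9 + 4 = 13)
Y = -66025628/23593745 (Y = 18616*(1/20935) + 4156*(-1/1127) = 18616/20935 - 4156/1127 = -66025628/23593745 ≈ -2.7984)
s = 13 (s = 13 + 0 = 13)
Y*(-8/w(4, s) + 5/(-11)) = -66025628*(-8/4 + 5/(-11))/23593745 = -66025628*(-8*1/4 + 5*(-1/11))/23593745 = -66025628*(-2 - 5/11)/23593745 = -66025628/23593745*(-27/11) = 1782691956/259531195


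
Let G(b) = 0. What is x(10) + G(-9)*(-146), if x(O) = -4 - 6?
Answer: -10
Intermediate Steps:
x(O) = -10
x(10) + G(-9)*(-146) = -10 + 0*(-146) = -10 + 0 = -10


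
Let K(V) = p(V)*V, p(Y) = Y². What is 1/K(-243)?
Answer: -1/14348907 ≈ -6.9692e-8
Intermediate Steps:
K(V) = V³ (K(V) = V²*V = V³)
1/K(-243) = 1/((-243)³) = 1/(-14348907) = -1/14348907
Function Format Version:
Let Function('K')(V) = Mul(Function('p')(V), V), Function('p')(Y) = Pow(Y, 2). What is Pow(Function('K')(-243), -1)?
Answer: Rational(-1, 14348907) ≈ -6.9692e-8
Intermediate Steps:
Function('K')(V) = Pow(V, 3) (Function('K')(V) = Mul(Pow(V, 2), V) = Pow(V, 3))
Pow(Function('K')(-243), -1) = Pow(Pow(-243, 3), -1) = Pow(-14348907, -1) = Rational(-1, 14348907)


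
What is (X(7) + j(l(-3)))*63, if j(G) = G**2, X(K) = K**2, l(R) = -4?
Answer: 4095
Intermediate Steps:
(X(7) + j(l(-3)))*63 = (7**2 + (-4)**2)*63 = (49 + 16)*63 = 65*63 = 4095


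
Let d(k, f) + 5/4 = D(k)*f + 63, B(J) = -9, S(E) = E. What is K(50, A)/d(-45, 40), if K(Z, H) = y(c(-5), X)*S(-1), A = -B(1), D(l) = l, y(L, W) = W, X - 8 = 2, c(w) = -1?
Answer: 40/6953 ≈ 0.0057529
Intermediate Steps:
X = 10 (X = 8 + 2 = 10)
A = 9 (A = -1*(-9) = 9)
d(k, f) = 247/4 + f*k (d(k, f) = -5/4 + (k*f + 63) = -5/4 + (f*k + 63) = -5/4 + (63 + f*k) = 247/4 + f*k)
K(Z, H) = -10 (K(Z, H) = 10*(-1) = -10)
K(50, A)/d(-45, 40) = -10/(247/4 + 40*(-45)) = -10/(247/4 - 1800) = -10/(-6953/4) = -10*(-4/6953) = 40/6953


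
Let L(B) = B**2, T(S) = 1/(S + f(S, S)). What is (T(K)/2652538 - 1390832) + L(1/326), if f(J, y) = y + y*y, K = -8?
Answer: -4704925324014807167/3382813541856 ≈ -1.3908e+6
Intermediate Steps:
f(J, y) = y + y**2
T(S) = 1/(S + S*(1 + S))
(T(K)/2652538 - 1390832) + L(1/326) = ((1/((-8)*(2 - 8)))/2652538 - 1390832) + (1/326)**2 = (-1/8/(-6)*(1/2652538) - 1390832) + (1/326)**2 = (-1/8*(-1/6)*(1/2652538) - 1390832) + 1/106276 = ((1/48)*(1/2652538) - 1390832) + 1/106276 = (1/127321824 - 1390832) + 1/106276 = -177083267117567/127321824 + 1/106276 = -4704925324014807167/3382813541856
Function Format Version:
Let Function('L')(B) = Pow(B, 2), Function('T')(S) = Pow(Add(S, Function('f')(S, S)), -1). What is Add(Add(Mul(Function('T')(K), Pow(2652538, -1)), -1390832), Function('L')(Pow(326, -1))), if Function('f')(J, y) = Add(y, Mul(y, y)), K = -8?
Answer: Rational(-4704925324014807167, 3382813541856) ≈ -1.3908e+6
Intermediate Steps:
Function('f')(J, y) = Add(y, Pow(y, 2))
Function('T')(S) = Pow(Add(S, Mul(S, Add(1, S))), -1)
Add(Add(Mul(Function('T')(K), Pow(2652538, -1)), -1390832), Function('L')(Pow(326, -1))) = Add(Add(Mul(Mul(Pow(-8, -1), Pow(Add(2, -8), -1)), Pow(2652538, -1)), -1390832), Pow(Pow(326, -1), 2)) = Add(Add(Mul(Mul(Rational(-1, 8), Pow(-6, -1)), Rational(1, 2652538)), -1390832), Pow(Rational(1, 326), 2)) = Add(Add(Mul(Mul(Rational(-1, 8), Rational(-1, 6)), Rational(1, 2652538)), -1390832), Rational(1, 106276)) = Add(Add(Mul(Rational(1, 48), Rational(1, 2652538)), -1390832), Rational(1, 106276)) = Add(Add(Rational(1, 127321824), -1390832), Rational(1, 106276)) = Add(Rational(-177083267117567, 127321824), Rational(1, 106276)) = Rational(-4704925324014807167, 3382813541856)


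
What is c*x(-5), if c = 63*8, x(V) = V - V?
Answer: 0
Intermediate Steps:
x(V) = 0
c = 504
c*x(-5) = 504*0 = 0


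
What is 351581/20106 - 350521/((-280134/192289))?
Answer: 37646380067338/156454839 ≈ 2.4062e+5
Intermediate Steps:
351581/20106 - 350521/((-280134/192289)) = 351581*(1/20106) - 350521/((-280134*1/192289)) = 351581/20106 - 350521/(-280134/192289) = 351581/20106 - 350521*(-192289/280134) = 351581/20106 + 67401332569/280134 = 37646380067338/156454839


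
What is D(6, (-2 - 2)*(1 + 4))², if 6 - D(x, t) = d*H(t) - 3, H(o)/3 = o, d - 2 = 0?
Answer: 16641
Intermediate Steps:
d = 2 (d = 2 + 0 = 2)
H(o) = 3*o
D(x, t) = 9 - 6*t (D(x, t) = 6 - (2*(3*t) - 3) = 6 - (6*t - 3) = 6 - (-3 + 6*t) = 6 + (3 - 6*t) = 9 - 6*t)
D(6, (-2 - 2)*(1 + 4))² = (9 - 6*(-2 - 2)*(1 + 4))² = (9 - (-24)*5)² = (9 - 6*(-20))² = (9 + 120)² = 129² = 16641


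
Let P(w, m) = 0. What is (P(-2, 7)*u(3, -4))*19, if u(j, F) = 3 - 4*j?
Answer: 0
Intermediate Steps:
(P(-2, 7)*u(3, -4))*19 = (0*(3 - 4*3))*19 = (0*(3 - 12))*19 = (0*(-9))*19 = 0*19 = 0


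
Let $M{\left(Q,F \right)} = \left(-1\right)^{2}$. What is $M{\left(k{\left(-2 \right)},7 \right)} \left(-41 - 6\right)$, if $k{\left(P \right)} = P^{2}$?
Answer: $-47$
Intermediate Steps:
$M{\left(Q,F \right)} = 1$
$M{\left(k{\left(-2 \right)},7 \right)} \left(-41 - 6\right) = 1 \left(-41 - 6\right) = 1 \left(-47\right) = -47$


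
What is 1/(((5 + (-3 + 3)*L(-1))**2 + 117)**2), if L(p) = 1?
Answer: 1/20164 ≈ 4.9593e-5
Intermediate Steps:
1/(((5 + (-3 + 3)*L(-1))**2 + 117)**2) = 1/(((5 + (-3 + 3)*1)**2 + 117)**2) = 1/(((5 + 0*1)**2 + 117)**2) = 1/(((5 + 0)**2 + 117)**2) = 1/((5**2 + 117)**2) = 1/((25 + 117)**2) = 1/(142**2) = 1/20164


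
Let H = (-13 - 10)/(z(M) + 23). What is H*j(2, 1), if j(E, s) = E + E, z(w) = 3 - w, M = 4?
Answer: -46/11 ≈ -4.1818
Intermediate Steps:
j(E, s) = 2*E
H = -23/22 (H = (-13 - 10)/((3 - 1*4) + 23) = -23/((3 - 4) + 23) = -23/(-1 + 23) = -23/22 ≈ -1.0455)
H*j(2, 1) = -23*2/11 = -23/22*4 = -46/11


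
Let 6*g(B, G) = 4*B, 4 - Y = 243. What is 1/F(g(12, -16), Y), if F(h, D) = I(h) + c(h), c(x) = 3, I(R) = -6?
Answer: -⅓ ≈ -0.33333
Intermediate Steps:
Y = -239 (Y = 4 - 1*243 = 4 - 243 = -239)
g(B, G) = 2*B/3 (g(B, G) = (4*B)/6 = 2*B/3)
F(h, D) = -3 (F(h, D) = -6 + 3 = -3)
1/F(g(12, -16), Y) = 1/(-3) = -⅓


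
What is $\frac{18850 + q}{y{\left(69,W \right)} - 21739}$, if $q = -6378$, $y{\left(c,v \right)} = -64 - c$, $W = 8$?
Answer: $- \frac{1559}{2734} \approx -0.57023$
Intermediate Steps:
$\frac{18850 + q}{y{\left(69,W \right)} - 21739} = \frac{18850 - 6378}{\left(-64 - 69\right) - 21739} = \frac{12472}{\left(-64 - 69\right) - 21739} = \frac{12472}{-133 - 21739} = \frac{12472}{-21872} = 12472 \left(- \frac{1}{21872}\right) = - \frac{1559}{2734}$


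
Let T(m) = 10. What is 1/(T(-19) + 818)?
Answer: 1/828 ≈ 0.0012077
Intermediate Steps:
1/(T(-19) + 818) = 1/(10 + 818) = 1/828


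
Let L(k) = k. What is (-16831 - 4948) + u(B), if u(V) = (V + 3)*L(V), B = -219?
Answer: 25525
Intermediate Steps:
u(V) = V*(3 + V) (u(V) = (V + 3)*V = (3 + V)*V = V*(3 + V))
(-16831 - 4948) + u(B) = (-16831 - 4948) - 219*(3 - 219) = -21779 - 219*(-216) = -21779 + 47304 = 25525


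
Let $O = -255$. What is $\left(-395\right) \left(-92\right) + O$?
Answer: $36085$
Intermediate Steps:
$\left(-395\right) \left(-92\right) + O = \left(-395\right) \left(-92\right) - 255 = 36340 - 255 = 36085$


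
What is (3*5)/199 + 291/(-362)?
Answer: -52479/72038 ≈ -0.72849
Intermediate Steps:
(3*5)/199 + 291/(-362) = 15*(1/199) + 291*(-1/362) = 15/199 - 291/362 = -52479/72038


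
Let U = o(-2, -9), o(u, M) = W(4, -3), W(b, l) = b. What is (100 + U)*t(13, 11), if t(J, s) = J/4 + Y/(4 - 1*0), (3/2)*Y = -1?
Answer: 962/3 ≈ 320.67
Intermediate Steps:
o(u, M) = 4
Y = -⅔ (Y = (⅔)*(-1) = -⅔ ≈ -0.66667)
t(J, s) = -⅙ + J/4 (t(J, s) = J/4 - 2/(3*(4 - 1*0)) = J*(¼) - 2/(3*(4 + 0)) = J/4 - ⅔/4 = J/4 - ⅔*¼ = J/4 - ⅙ = -⅙ + J/4)
U = 4
(100 + U)*t(13, 11) = (100 + 4)*(-⅙ + (¼)*13) = 104*(-⅙ + 13/4) = 104*(37/12) = 962/3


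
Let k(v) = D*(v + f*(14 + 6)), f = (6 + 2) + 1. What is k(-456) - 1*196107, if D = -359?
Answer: -97023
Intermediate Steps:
f = 9 (f = 8 + 1 = 9)
k(v) = -64620 - 359*v (k(v) = -359*(v + 9*(14 + 6)) = -359*(v + 9*20) = -359*(v + 180) = -359*(180 + v) = -64620 - 359*v)
k(-456) - 1*196107 = (-64620 - 359*(-456)) - 1*196107 = (-64620 + 163704) - 196107 = 99084 - 196107 = -97023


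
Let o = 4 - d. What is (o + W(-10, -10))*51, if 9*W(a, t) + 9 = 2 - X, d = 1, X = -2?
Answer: 374/3 ≈ 124.67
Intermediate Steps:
W(a, t) = -5/9 (W(a, t) = -1 + (2 - 1*(-2))/9 = -1 + (2 + 2)/9 = -1 + (⅑)*4 = -1 + 4/9 = -5/9)
o = 3 (o = 4 - 1*1 = 4 - 1 = 3)
(o + W(-10, -10))*51 = (3 - 5/9)*51 = (22/9)*51 = 374/3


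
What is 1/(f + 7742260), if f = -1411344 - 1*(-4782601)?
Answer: 1/11113517 ≈ 8.9981e-8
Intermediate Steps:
f = 3371257 (f = -1411344 + 4782601 = 3371257)
1/(f + 7742260) = 1/(3371257 + 7742260) = 1/11113517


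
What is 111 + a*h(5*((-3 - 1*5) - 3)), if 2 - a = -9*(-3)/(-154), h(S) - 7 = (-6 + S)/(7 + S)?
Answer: 953507/7392 ≈ 128.99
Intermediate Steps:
h(S) = 7 + (-6 + S)/(7 + S)
a = 335/154 (a = 2 - (-9*(-3))/(-154) = 2 - 27*(-1)/154 = 2 - 1*(-27/154) = 2 + 27/154 = 335/154 ≈ 2.1753)
111 + a*h(5*((-3 - 1*5) - 3)) = 111 + 335*((43 + 8*(5*((-3 - 1*5) - 3)))/(7 + 5*((-3 - 1*5) - 3)))/154 = 111 + 335*((43 + 8*(5*((-3 - 5) - 3)))/(7 + 5*((-3 - 5) - 3)))/154 = 111 + 335*((43 + 8*(5*(-8 - 3)))/(7 + 5*(-8 - 3)))/154 = 111 + 335*((43 + 8*(5*(-11)))/(7 + 5*(-11)))/154 = 111 + 335*((43 + 8*(-55))/(7 - 55))/154 = 111 + 335*((43 - 440)/(-48))/154 = 111 + 335*(-1/48*(-397))/154 = 111 + (335/154)*(397/48) = 111 + 132995/7392 = 953507/7392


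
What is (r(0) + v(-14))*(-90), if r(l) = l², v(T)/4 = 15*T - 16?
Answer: 81360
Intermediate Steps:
v(T) = -64 + 60*T (v(T) = 4*(15*T - 16) = 4*(-16 + 15*T) = -64 + 60*T)
(r(0) + v(-14))*(-90) = (0² + (-64 + 60*(-14)))*(-90) = (0 + (-64 - 840))*(-90) = (0 - 904)*(-90) = -904*(-90) = 81360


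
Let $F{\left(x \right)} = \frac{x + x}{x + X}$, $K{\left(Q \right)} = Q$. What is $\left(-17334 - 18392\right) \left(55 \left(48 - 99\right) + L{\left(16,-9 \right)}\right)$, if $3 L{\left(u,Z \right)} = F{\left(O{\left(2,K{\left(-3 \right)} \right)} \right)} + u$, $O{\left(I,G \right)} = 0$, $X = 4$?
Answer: $\frac{300062674}{3} \approx 1.0002 \cdot 10^{8}$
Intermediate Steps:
$F{\left(x \right)} = \frac{2 x}{4 + x}$ ($F{\left(x \right)} = \frac{x + x}{x + 4} = \frac{2 x}{4 + x}$)
$L{\left(u,Z \right)} = \frac{u}{3}$ ($L{\left(u,Z \right)} = \frac{2 \cdot 0 \frac{1}{4 + 0} + u}{3} = \frac{2 \cdot 0 \cdot \frac{1}{4} + u}{3} = \frac{0 + u}{3} = \frac{u}{3}$)
$\left(-17334 - 18392\right) \left(55 \left(48 - 99\right) + L{\left(16,-9 \right)}\right) = \left(-17334 - 18392\right) \left(55 \left(48 - 99\right) + \frac{1}{3} \cdot 16\right) = - 35726 \left(55 \left(-51\right) + \frac{16}{3}\right) = - 35726 \left(-2805 + \frac{16}{3}\right) = \left(-35726\right) \left(- \frac{8399}{3}\right) = \frac{300062674}{3}$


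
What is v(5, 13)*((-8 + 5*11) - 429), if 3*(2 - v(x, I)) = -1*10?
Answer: -6112/3 ≈ -2037.3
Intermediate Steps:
v(x, I) = 16/3 (v(x, I) = 2 - (-1)*10/3 = 2 - 1/3*(-10) = 2 + 10/3 = 16/3)
v(5, 13)*((-8 + 5*11) - 429) = 16*((-8 + 5*11) - 429)/3 = 16*((-8 + 55) - 429)/3 = 16*(47 - 429)/3 = (16/3)*(-382) = -6112/3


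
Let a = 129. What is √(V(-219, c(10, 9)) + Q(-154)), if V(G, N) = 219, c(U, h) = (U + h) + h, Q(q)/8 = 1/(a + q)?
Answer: √5467/5 ≈ 14.788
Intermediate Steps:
Q(q) = 8/(129 + q)
c(U, h) = U + 2*h
√(V(-219, c(10, 9)) + Q(-154)) = √(219 + 8/(129 - 154)) = √(219 + 8/(-25)) = √(219 + 8*(-1/25)) = √(219 - 8/25) = √(5467/25) = √5467/5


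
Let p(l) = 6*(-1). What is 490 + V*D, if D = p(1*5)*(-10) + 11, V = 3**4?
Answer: 6241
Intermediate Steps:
p(l) = -6
V = 81
D = 71 (D = -6*(-10) + 11 = 60 + 11 = 71)
490 + V*D = 490 + 81*71 = 490 + 5751 = 6241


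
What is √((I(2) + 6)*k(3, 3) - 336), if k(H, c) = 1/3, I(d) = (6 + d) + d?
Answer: 4*I*√186/3 ≈ 18.184*I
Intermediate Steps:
I(d) = 6 + 2*d
k(H, c) = ⅓
√((I(2) + 6)*k(3, 3) - 336) = √(((6 + 2*2) + 6)*(⅓) - 336) = √(((6 + 4) + 6)*(⅓) - 336) = √((10 + 6)*(⅓) - 336) = √(16*(⅓) - 336) = √(16/3 - 336) = √(-992/3) = 4*I*√186/3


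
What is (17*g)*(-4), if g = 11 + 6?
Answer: -1156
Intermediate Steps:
g = 17
(17*g)*(-4) = (17*17)*(-4) = 289*(-4) = -1156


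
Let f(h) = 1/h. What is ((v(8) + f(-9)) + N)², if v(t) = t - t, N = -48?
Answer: 187489/81 ≈ 2314.7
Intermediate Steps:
v(t) = 0
f(h) = 1/h
((v(8) + f(-9)) + N)² = ((0 + 1/(-9)) - 48)² = ((0 - ⅑) - 48)² = (-⅑ - 48)² = (-433/9)² = 187489/81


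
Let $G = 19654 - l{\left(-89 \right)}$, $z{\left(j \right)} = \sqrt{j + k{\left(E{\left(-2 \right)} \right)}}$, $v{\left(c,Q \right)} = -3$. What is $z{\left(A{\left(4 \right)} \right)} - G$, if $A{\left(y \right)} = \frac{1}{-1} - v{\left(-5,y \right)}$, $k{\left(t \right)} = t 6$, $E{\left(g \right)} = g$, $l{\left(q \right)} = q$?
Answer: $-19743 + i \sqrt{10} \approx -19743.0 + 3.1623 i$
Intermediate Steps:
$k{\left(t \right)} = 6 t$
$A{\left(y \right)} = 2$ ($A{\left(y \right)} = \frac{1}{-1} - -3 = -1 + 3 = 2$)
$z{\left(j \right)} = \sqrt{-12 + j}$ ($z{\left(j \right)} = \sqrt{j + 6 \left(-2\right)} = \sqrt{j - 12} = \sqrt{-12 + j}$)
$G = 19743$ ($G = 19654 - -89 = 19654 + 89 = 19743$)
$z{\left(A{\left(4 \right)} \right)} - G = \sqrt{-12 + 2} - 19743 = \sqrt{-10} - 19743 = i \sqrt{10} - 19743 = -19743 + i \sqrt{10}$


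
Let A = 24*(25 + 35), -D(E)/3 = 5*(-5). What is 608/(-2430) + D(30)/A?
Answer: -7703/38880 ≈ -0.19812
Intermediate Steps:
D(E) = 75 (D(E) = -15*(-5) = -3*(-25) = 75)
A = 1440 (A = 24*60 = 1440)
608/(-2430) + D(30)/A = 608/(-2430) + 75/1440 = 608*(-1/2430) + 75*(1/1440) = -304/1215 + 5/96 = -7703/38880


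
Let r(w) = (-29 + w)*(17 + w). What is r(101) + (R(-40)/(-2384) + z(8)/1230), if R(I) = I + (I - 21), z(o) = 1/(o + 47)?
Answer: 685110662317/80638800 ≈ 8496.0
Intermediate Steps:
z(o) = 1/(47 + o)
R(I) = -21 + 2*I (R(I) = I + (-21 + I) = -21 + 2*I)
r(101) + (R(-40)/(-2384) + z(8)/1230) = (-493 + 101² - 12*101) + ((-21 + 2*(-40))/(-2384) + 1/((47 + 8)*1230)) = (-493 + 10201 - 1212) + ((-21 - 80)*(-1/2384) + (1/1230)/55) = 8496 + (-101*(-1/2384) + (1/55)*(1/1230)) = 8496 + (101/2384 + 1/67650) = 8496 + 3417517/80638800 = 685110662317/80638800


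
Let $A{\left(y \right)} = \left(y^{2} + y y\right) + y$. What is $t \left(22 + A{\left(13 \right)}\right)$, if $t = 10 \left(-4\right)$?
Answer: $-14920$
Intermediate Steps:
$A{\left(y \right)} = y + 2 y^{2}$ ($A{\left(y \right)} = \left(y^{2} + y^{2}\right) + y = 2 y^{2} + y = y + 2 y^{2}$)
$t = -40$
$t \left(22 + A{\left(13 \right)}\right) = - 40 \left(22 + 13 \left(1 + 2 \cdot 13\right)\right) = - 40 \left(22 + 13 \left(1 + 26\right)\right) = - 40 \left(22 + 13 \cdot 27\right) = - 40 \left(22 + 351\right) = \left(-40\right) 373 = -14920$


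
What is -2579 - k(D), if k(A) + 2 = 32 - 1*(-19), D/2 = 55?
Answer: -2628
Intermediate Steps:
D = 110 (D = 2*55 = 110)
k(A) = 49 (k(A) = -2 + (32 - 1*(-19)) = -2 + (32 + 19) = -2 + 51 = 49)
-2579 - k(D) = -2579 - 1*49 = -2579 - 49 = -2628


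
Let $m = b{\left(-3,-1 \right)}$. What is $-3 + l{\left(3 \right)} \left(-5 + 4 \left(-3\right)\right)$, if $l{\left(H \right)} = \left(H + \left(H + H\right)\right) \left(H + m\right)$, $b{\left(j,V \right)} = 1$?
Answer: $-615$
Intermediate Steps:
$m = 1$
$l{\left(H \right)} = 3 H \left(1 + H\right)$ ($l{\left(H \right)} = \left(H + \left(H + H\right)\right) \left(H + 1\right) = \left(H + 2 H\right) \left(1 + H\right) = 3 H \left(1 + H\right)$)
$-3 + l{\left(3 \right)} \left(-5 + 4 \left(-3\right)\right) = -3 + 3 \cdot 3 \left(1 + 3\right) \left(-5 + 4 \left(-3\right)\right) = -3 + 3 \cdot 3 \cdot 4 \left(-5 - 12\right) = -3 + 36 \left(-17\right) = -3 - 612 = -615$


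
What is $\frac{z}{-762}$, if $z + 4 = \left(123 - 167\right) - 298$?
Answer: $\frac{173}{381} \approx 0.45407$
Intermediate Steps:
$z = -346$ ($z = -4 + \left(\left(123 - 167\right) - 298\right) = -4 - 342 = -346$)
$\frac{z}{-762} = - \frac{346}{-762} = \left(-346\right) \left(- \frac{1}{762}\right) = \frac{173}{381}$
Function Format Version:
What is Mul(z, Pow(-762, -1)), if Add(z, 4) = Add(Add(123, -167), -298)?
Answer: Rational(173, 381) ≈ 0.45407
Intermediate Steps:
z = -346 (z = Add(-4, Add(Add(123, -167), -298)) = Add(-4, Add(-44, -298)) = Add(-4, -342) = -346)
Mul(z, Pow(-762, -1)) = Mul(-346, Pow(-762, -1)) = Mul(-346, Rational(-1, 762)) = Rational(173, 381)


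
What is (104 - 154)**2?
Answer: 2500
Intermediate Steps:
(104 - 154)**2 = (-50)**2 = 2500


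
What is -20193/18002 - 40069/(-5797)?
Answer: 35544901/6138682 ≈ 5.7903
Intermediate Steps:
-20193/18002 - 40069/(-5797) = -20193*1/18002 - 40069*(-1/5797) = -20193/18002 + 2357/341 = 35544901/6138682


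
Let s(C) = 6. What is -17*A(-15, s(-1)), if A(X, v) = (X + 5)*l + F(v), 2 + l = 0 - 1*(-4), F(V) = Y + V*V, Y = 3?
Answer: -323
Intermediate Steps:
F(V) = 3 + V² (F(V) = 3 + V*V = 3 + V²)
l = 2 (l = -2 + (0 - 1*(-4)) = -2 + (0 + 4) = -2 + 4 = 2)
A(X, v) = 13 + v² + 2*X (A(X, v) = (X + 5)*2 + (3 + v²) = (5 + X)*2 + (3 + v²) = (10 + 2*X) + (3 + v²) = 13 + v² + 2*X)
-17*A(-15, s(-1)) = -17*(13 + 6² + 2*(-15)) = -17*(13 + 36 - 30) = -17*19 = -323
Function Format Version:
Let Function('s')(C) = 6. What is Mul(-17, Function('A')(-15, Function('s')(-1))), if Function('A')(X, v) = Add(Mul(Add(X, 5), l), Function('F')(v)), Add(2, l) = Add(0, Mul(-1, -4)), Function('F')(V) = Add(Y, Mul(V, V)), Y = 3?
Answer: -323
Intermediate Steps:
Function('F')(V) = Add(3, Pow(V, 2)) (Function('F')(V) = Add(3, Mul(V, V)) = Add(3, Pow(V, 2)))
l = 2 (l = Add(-2, Add(0, Mul(-1, -4))) = Add(-2, Add(0, 4)) = Add(-2, 4) = 2)
Function('A')(X, v) = Add(13, Pow(v, 2), Mul(2, X)) (Function('A')(X, v) = Add(Mul(Add(X, 5), 2), Add(3, Pow(v, 2))) = Add(Mul(Add(5, X), 2), Add(3, Pow(v, 2))) = Add(Add(10, Mul(2, X)), Add(3, Pow(v, 2))) = Add(13, Pow(v, 2), Mul(2, X)))
Mul(-17, Function('A')(-15, Function('s')(-1))) = Mul(-17, Add(13, Pow(6, 2), Mul(2, -15))) = Mul(-17, Add(13, 36, -30)) = Mul(-17, 19) = -323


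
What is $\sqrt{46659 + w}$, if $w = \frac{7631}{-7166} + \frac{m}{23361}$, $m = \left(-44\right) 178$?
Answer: $\frac{\sqrt{1307551672792969330506}}{167404926} \approx 216.0$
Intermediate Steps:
$m = -7832$
$w = - \frac{234391903}{167404926}$ ($w = \frac{7631}{-7166} - \frac{7832}{23361} = 7631 \left(- \frac{1}{7166}\right) - \frac{7832}{23361} = - \frac{7631}{7166} - \frac{7832}{23361} = - \frac{234391903}{167404926} \approx -1.4002$)
$\sqrt{46659 + w} = \sqrt{46659 - \frac{234391903}{167404926}} = \sqrt{\frac{7810712050331}{167404926}} = \frac{\sqrt{1307551672792969330506}}{167404926}$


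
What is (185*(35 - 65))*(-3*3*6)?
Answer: 299700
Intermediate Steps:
(185*(35 - 65))*(-3*3*6) = (185*(-30))*(-9*6) = -5550*(-54) = 299700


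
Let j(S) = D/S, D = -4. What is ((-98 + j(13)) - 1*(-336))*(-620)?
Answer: -1915800/13 ≈ -1.4737e+5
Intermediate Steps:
j(S) = -4/S
((-98 + j(13)) - 1*(-336))*(-620) = ((-98 - 4/13) - 1*(-336))*(-620) = ((-98 - 4*1/13) + 336)*(-620) = ((-98 - 4/13) + 336)*(-620) = (-1278/13 + 336)*(-620) = (3090/13)*(-620) = -1915800/13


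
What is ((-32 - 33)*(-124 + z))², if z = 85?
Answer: 6426225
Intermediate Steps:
((-32 - 33)*(-124 + z))² = ((-32 - 33)*(-124 + 85))² = (-65*(-39))² = 2535² = 6426225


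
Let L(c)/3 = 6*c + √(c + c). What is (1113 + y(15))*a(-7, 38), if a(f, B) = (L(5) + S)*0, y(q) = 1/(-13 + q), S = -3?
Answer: 0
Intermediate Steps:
L(c) = 18*c + 3*√2*√c (L(c) = 3*(6*c + √(c + c)) = 3*(6*c + √(2*c)) = 3*(6*c + √2*√c) = 18*c + 3*√2*√c)
a(f, B) = 0 (a(f, B) = ((18*5 + 3*√2*√5) - 3)*0 = ((90 + 3*√10) - 3)*0 = (87 + 3*√10)*0 = 0)
(1113 + y(15))*a(-7, 38) = (1113 + 1/(-13 + 15))*0 = (1113 + 1/2)*0 = (1113 + ½)*0 = (2227/2)*0 = 0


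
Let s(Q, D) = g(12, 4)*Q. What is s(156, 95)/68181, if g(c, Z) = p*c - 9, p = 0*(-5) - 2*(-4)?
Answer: 4524/22727 ≈ 0.19906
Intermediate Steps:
p = 8 (p = 0 + 8 = 8)
g(c, Z) = -9 + 8*c (g(c, Z) = 8*c - 9 = -9 + 8*c)
s(Q, D) = 87*Q (s(Q, D) = (-9 + 8*12)*Q = (-9 + 96)*Q = 87*Q)
s(156, 95)/68181 = (87*156)/68181 = 13572*(1/68181) = 4524/22727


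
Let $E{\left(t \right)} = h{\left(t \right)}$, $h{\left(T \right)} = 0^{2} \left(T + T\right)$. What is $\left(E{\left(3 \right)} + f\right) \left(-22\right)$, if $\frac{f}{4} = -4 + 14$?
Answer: $-880$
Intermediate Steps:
$f = 40$ ($f = 4 \left(-4 + 14\right) = 4 \cdot 10 = 40$)
$h{\left(T \right)} = 0$ ($h{\left(T \right)} = 0 \cdot 2 T = 0$)
$E{\left(t \right)} = 0$
$\left(E{\left(3 \right)} + f\right) \left(-22\right) = \left(0 + 40\right) \left(-22\right) = 40 \left(-22\right) = -880$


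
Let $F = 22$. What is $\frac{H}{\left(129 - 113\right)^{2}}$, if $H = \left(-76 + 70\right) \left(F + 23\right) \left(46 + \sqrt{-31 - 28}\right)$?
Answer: $- \frac{3105}{64} - \frac{135 i \sqrt{59}}{128} \approx -48.516 - 8.1012 i$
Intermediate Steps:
$H = -12420 - 270 i \sqrt{59}$ ($H = \left(-76 + 70\right) \left(22 + 23\right) \left(46 + \sqrt{-31 - 28}\right) = \left(-6\right) 45 \left(46 + \sqrt{-59}\right) = - 270 \left(46 + i \sqrt{59}\right) = -12420 - 270 i \sqrt{59} \approx -12420.0 - 2073.9 i$)
$\frac{H}{\left(129 - 113\right)^{2}} = \frac{-12420 - 270 i \sqrt{59}}{\left(129 - 113\right)^{2}} = \frac{-12420 - 270 i \sqrt{59}}{16^{2}} = \frac{-12420 - 270 i \sqrt{59}}{256} = \left(-12420 - 270 i \sqrt{59}\right) \frac{1}{256} = - \frac{3105}{64} - \frac{135 i \sqrt{59}}{128}$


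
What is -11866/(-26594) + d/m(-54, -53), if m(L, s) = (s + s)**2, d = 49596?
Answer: 181535300/37351273 ≈ 4.8602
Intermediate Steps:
m(L, s) = 4*s**2 (m(L, s) = (2*s)**2 = 4*s**2)
-11866/(-26594) + d/m(-54, -53) = -11866/(-26594) + 49596/((4*(-53)**2)) = -11866*(-1/26594) + 49596/((4*2809)) = 5933/13297 + 49596/11236 = 5933/13297 + 49596*(1/11236) = 5933/13297 + 12399/2809 = 181535300/37351273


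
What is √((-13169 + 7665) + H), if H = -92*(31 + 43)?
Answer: 18*I*√38 ≈ 110.96*I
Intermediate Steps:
H = -6808 (H = -92*74 = -6808)
√((-13169 + 7665) + H) = √((-13169 + 7665) - 6808) = √(-5504 - 6808) = √(-12312) = 18*I*√38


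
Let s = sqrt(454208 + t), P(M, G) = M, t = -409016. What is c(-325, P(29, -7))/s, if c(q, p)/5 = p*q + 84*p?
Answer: -34945*sqrt(11298)/22596 ≈ -164.38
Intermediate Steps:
c(q, p) = 420*p + 5*p*q (c(q, p) = 5*(p*q + 84*p) = 5*(84*p + p*q) = 420*p + 5*p*q)
s = 2*sqrt(11298) (s = sqrt(454208 - 409016) = sqrt(45192) = 2*sqrt(11298) ≈ 212.58)
c(-325, P(29, -7))/s = (5*29*(84 - 325))/((2*sqrt(11298))) = (5*29*(-241))*(sqrt(11298)/22596) = -34945*sqrt(11298)/22596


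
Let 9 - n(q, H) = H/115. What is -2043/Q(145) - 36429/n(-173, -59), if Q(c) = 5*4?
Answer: -43010871/10940 ≈ -3931.5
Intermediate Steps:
n(q, H) = 9 - H/115
Q(c) = 20
-2043/Q(145) - 36429/n(-173, -59) = -2043/20 - 36429/(9 - 1/115*(-59)) = -2043*1/20 - 36429/(9 + 59/115) = -2043/20 - 36429/1094/115 = -2043/20 - 36429*115/1094 = -2043/20 - 4189335/1094 = -43010871/10940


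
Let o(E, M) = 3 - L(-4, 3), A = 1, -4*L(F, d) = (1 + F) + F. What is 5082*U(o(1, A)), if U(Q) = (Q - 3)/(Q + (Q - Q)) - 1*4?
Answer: -137214/5 ≈ -27443.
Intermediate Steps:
L(F, d) = -1/4 - F/2 (L(F, d) = -((1 + F) + F)/4 = -(1 + 2*F)/4 = -1/4 - F/2)
o(E, M) = 5/4 (o(E, M) = 3 - (-1/4 - 1/2*(-4)) = 3 - (-1/4 + 2) = 3 - 1*7/4 = 3 - 7/4 = 5/4)
U(Q) = -4 + (-3 + Q)/Q (U(Q) = (-3 + Q)/(Q + 0) - 4 = (-3 + Q)/Q - 4 = -4 + (-3 + Q)/Q)
5082*U(o(1, A)) = 5082*(-3 - 3/5/4) = 5082*(-3 - 3*4/5) = 5082*(-3 - 12/5) = 5082*(-27/5) = -137214/5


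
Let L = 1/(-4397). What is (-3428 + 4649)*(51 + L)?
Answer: 273804366/4397 ≈ 62271.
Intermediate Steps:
L = -1/4397 ≈ -0.00022743
(-3428 + 4649)*(51 + L) = (-3428 + 4649)*(51 - 1/4397) = 1221*(224246/4397) = 273804366/4397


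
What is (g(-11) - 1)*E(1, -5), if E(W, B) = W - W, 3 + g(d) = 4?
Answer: 0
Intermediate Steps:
g(d) = 1 (g(d) = -3 + 4 = 1)
E(W, B) = 0
(g(-11) - 1)*E(1, -5) = (1 - 1)*0 = 0*0 = 0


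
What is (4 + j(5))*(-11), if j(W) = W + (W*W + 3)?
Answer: -407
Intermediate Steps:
j(W) = 3 + W + W² (j(W) = W + (W² + 3) = W + (3 + W²) = 3 + W + W²)
(4 + j(5))*(-11) = (4 + (3 + 5 + 5²))*(-11) = (4 + (3 + 5 + 25))*(-11) = (4 + 33)*(-11) = 37*(-11) = -407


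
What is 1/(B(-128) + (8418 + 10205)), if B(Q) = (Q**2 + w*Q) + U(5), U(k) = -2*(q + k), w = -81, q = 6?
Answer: 1/45353 ≈ 2.2049e-5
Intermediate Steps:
U(k) = -12 - 2*k (U(k) = -2*(6 + k) = -12 - 2*k)
B(Q) = -22 + Q**2 - 81*Q (B(Q) = (Q**2 - 81*Q) + (-12 - 2*5) = (Q**2 - 81*Q) + (-12 - 10) = (Q**2 - 81*Q) - 22 = -22 + Q**2 - 81*Q)
1/(B(-128) + (8418 + 10205)) = 1/((-22 + (-128)**2 - 81*(-128)) + (8418 + 10205)) = 1/((-22 + 16384 + 10368) + 18623) = 1/(26730 + 18623) = 1/45353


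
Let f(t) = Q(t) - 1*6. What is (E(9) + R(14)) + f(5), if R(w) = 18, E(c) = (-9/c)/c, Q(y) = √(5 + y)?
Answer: 107/9 + √10 ≈ 15.051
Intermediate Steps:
f(t) = -6 + √(5 + t) (f(t) = √(5 + t) - 1*6 = √(5 + t) - 6 = -6 + √(5 + t))
E(c) = -9/c²
(E(9) + R(14)) + f(5) = (-9/9² + 18) + (-6 + √(5 + 5)) = (-9*1/81 + 18) + (-6 + √10) = (-⅑ + 18) + (-6 + √10) = 161/9 + (-6 + √10) = 107/9 + √10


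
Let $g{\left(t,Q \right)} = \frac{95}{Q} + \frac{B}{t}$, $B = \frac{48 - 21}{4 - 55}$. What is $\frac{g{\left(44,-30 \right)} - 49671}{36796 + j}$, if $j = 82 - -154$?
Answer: $- \frac{111468857}{83099808} \approx -1.3414$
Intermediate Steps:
$j = 236$ ($j = 82 + 154 = 236$)
$B = - \frac{9}{17}$ ($B = \frac{27}{-51} = 27 \left(- \frac{1}{51}\right) = - \frac{9}{17} \approx -0.52941$)
$g{\left(t,Q \right)} = \frac{95}{Q} - \frac{9}{17 t}$
$\frac{g{\left(44,-30 \right)} - 49671}{36796 + j} = \frac{\left(\frac{95}{-30} - \frac{9}{17 \cdot 44}\right) - 49671}{36796 + 236} = \frac{\left(95 \left(- \frac{1}{30}\right) - \frac{9}{748}\right) - 49671}{37032} = \left(\left(- \frac{19}{6} - \frac{9}{748}\right) - 49671\right) \frac{1}{37032} = \left(- \frac{7133}{2244} - 49671\right) \frac{1}{37032} = \left(- \frac{111468857}{2244}\right) \frac{1}{37032} = - \frac{111468857}{83099808}$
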